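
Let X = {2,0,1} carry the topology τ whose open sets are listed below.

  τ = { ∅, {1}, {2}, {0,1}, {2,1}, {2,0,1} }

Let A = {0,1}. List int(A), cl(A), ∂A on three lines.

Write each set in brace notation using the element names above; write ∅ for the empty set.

int(A) = {0,1}
cl(A)  = {0,1}
∂A     = ∅

interior: largest open inside A is {0,1} (from ∅, {1}, {0,1})
cl via duality: int({2}) = {2}, so X∖{2} = {0,1}
cl∖int = ∅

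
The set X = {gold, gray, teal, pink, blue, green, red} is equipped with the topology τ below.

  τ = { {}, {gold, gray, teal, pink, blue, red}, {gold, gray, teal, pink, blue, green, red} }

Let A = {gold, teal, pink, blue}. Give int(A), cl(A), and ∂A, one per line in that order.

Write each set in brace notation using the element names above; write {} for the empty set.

int(A) = {}
cl(A)  = {gold, gray, teal, pink, blue, green, red}
∂A     = {gold, gray, teal, pink, blue, green, red}

opens ⊆ A: {}; union → int = {}
complement {gray, green, red}; its interior {}; cl(A) = X∖{} = {gold, gray, teal, pink, blue, green, red}
boundary = {gold, gray, teal, pink, blue, green, red} ∖ {} = {gold, gray, teal, pink, blue, green, red}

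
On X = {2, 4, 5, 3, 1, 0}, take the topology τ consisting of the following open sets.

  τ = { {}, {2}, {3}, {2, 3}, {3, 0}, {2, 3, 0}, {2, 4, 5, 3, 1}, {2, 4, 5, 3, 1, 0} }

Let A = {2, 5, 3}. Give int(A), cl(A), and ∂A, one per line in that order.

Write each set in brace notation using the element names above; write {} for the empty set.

int(A) = {2, 3}
cl(A)  = {2, 4, 5, 3, 1, 0}
∂A     = {4, 5, 1, 0}

opens ⊆ A: {}, {2}, {3}, {2, 3}; union → int = {2, 3}
complement {4, 1, 0}; its interior {}; cl(A) = X∖{} = {2, 4, 5, 3, 1, 0}
boundary = {2, 4, 5, 3, 1, 0} ∖ {2, 3} = {4, 5, 1, 0}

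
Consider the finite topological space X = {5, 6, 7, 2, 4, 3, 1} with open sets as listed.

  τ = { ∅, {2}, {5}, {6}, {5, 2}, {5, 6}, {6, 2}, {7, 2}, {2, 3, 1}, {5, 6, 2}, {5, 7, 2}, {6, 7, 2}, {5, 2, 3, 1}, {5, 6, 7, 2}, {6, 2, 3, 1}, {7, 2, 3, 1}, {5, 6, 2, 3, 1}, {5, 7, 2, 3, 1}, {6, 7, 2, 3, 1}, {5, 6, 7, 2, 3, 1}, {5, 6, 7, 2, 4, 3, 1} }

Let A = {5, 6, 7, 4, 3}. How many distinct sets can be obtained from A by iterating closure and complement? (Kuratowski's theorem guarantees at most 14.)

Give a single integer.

closure: X∖int(X∖A) = X∖{2} = {5, 6, 7, 4, 3, 1}
Let k=closure and c=complement:
  1. A     = {5, 6, 7, 4, 3}
  2. kA    = {5, 6, 7, 4, 3, 1}
  3. cA    = {2, 1}
  4. ckA   = {2}
  5. kcA   = {7, 2, 4, 3, 1}
  6. ckcA  = {5, 6}
  7. kckcA = {5, 6, 4}
  8. ckckcA = {7, 2, 3, 1}
— saturated at 8

8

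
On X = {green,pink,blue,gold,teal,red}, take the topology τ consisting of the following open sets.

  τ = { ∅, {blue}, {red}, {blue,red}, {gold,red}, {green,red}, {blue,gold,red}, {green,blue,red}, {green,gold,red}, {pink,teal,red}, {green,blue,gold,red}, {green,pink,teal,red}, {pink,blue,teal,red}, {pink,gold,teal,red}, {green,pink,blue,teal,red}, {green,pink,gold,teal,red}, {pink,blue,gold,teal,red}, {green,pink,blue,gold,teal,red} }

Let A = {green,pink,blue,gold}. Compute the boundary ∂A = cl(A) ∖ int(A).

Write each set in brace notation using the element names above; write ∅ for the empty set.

U open, U⊆A: ∅, {blue}. int(A) = ⋃ = {blue}
X∖A={teal,red}, int(X∖A)={red}, hence cl(A)={green,pink,blue,gold,teal}
∂A: remove int from cl → {green,pink,gold,teal}

{green,pink,gold,teal}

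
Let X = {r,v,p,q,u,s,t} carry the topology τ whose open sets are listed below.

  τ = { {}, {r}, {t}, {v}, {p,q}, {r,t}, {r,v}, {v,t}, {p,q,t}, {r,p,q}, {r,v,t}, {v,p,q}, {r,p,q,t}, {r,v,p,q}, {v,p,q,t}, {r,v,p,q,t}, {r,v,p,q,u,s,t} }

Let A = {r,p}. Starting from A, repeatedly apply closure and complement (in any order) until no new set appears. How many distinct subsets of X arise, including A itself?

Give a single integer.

10

cl via duality: int({v,q,u,s,t}) = {v,t}, so X∖{v,t} = {r,p,q,u,s}
Write k for closure, c for complement:
  1. A     = {r,p}
  2. kA    = {r,p,q,u,s}
  3. cA    = {v,q,u,s,t}
  4. ckA   = {v,t}
  5. kcA   = {v,p,q,u,s,t}
  6. kckA  = {v,u,s,t}
  7. ckcA  = {r}
  8. ckckA = {r,p,q}
  9. kckcA = {r,u,s}
  10. ckckcA = {v,p,q,t}
applying k or c yields no new set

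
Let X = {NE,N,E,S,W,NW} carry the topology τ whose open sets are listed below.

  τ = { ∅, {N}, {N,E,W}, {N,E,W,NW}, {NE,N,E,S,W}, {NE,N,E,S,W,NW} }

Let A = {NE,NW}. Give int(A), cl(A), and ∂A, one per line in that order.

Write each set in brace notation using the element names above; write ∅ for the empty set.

open subsets of A: ∅; so int(A) = ∅
closure: X∖int(X∖A) = X∖{N,E,W} = {NE,S,NW}
∂A = {NE,S,NW} minus ∅ = {NE,S,NW}

int(A) = ∅
cl(A)  = {NE,S,NW}
∂A     = {NE,S,NW}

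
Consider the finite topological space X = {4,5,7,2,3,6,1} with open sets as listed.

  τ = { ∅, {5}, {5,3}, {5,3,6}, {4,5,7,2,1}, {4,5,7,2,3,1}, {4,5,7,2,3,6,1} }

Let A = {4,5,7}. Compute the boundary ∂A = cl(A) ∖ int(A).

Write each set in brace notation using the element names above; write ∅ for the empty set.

{4,7,2,3,6,1}

interior: largest open inside A is {5} (from ∅, {5})
cl via duality: int({2,3,6,1}) = ∅, so X∖∅ = {4,5,7,2,3,6,1}
cl∖int = {4,7,2,3,6,1}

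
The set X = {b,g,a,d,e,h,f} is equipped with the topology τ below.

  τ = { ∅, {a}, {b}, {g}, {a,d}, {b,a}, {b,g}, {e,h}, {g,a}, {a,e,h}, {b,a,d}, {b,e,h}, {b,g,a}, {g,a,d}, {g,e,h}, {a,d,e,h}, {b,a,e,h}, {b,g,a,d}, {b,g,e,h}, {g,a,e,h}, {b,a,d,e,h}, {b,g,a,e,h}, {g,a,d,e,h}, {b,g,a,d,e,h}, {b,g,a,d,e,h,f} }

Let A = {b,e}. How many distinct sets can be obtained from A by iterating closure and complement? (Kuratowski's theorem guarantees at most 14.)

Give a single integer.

10

complement {g,a,d,h,f}; its interior {g,a,d}; cl(A) = X∖{g,a,d} = {b,e,h,f}
With k = closure, c = complement:
  1. A     = {b,e}
  2. kA    = {b,e,h,f}
  3. cA    = {g,a,d,h,f}
  4. ckA   = {g,a,d}
  5. kcA   = {g,a,d,e,h,f}
  6. kckA  = {g,a,d,f}
  7. ckcA  = {b}
  8. ckckA = {b,e,h}
  9. kckcA = {b,f}
  10. ckckcA = {g,a,d,e,h}
k, c of each give nothing new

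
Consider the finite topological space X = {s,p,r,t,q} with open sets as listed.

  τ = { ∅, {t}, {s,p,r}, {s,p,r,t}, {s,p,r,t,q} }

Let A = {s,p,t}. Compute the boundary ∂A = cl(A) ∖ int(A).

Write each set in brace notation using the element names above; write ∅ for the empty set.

{s,p,r,q}

U open, U⊆A: ∅, {t}. int(A) = ⋃ = {t}
X∖A={r,q}, int(X∖A)=∅, hence cl(A)={s,p,r,t,q}
∂A: remove int from cl → {s,p,r,q}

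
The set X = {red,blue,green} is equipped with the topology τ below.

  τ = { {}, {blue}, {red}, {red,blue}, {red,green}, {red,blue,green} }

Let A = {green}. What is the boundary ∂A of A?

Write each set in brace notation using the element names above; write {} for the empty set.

open subsets of A: {}; so int(A) = {}
closure: X∖int(X∖A) = X∖{red,blue} = {green}
∂A = {green} minus {} = {green}

{green}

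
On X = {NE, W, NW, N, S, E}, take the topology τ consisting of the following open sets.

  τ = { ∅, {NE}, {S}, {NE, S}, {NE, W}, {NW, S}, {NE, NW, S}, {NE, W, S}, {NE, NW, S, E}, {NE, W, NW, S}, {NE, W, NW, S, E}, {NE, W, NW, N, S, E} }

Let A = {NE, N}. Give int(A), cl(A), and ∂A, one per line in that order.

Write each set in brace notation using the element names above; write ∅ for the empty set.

int(A) = {NE}
cl(A)  = {NE, W, N, E}
∂A     = {W, N, E}

opens ⊆ A: ∅, {NE}; union → int = {NE}
complement {W, NW, S, E}; its interior {NW, S}; cl(A) = X∖{NW, S} = {NE, W, N, E}
boundary = {NE, W, N, E} ∖ {NE} = {W, N, E}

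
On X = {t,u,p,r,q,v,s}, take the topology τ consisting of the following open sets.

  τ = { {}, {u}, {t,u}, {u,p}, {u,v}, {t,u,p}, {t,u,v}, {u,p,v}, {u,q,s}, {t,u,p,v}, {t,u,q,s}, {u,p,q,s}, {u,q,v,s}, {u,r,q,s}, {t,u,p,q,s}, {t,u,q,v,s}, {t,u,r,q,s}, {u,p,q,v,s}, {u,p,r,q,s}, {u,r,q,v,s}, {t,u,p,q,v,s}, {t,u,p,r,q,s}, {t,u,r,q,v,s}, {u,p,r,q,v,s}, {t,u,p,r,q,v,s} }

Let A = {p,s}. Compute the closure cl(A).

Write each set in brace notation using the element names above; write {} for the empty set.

{p,r,q,s}

closure: X∖int(X∖A) = X∖{t,u,v} = {p,r,q,s}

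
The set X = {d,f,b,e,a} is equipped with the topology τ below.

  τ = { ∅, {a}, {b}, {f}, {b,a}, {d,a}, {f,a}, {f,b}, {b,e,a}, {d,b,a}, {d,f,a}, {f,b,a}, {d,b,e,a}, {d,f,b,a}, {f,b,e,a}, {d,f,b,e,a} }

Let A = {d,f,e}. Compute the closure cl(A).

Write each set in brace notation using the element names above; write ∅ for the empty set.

cl via duality: int({b,a}) = {b,a}, so X∖{b,a} = {d,f,e}

{d,f,e}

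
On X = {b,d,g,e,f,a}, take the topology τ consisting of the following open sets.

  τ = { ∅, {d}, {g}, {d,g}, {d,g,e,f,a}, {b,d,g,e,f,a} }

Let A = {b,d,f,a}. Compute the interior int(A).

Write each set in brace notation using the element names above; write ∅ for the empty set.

{d}

interior: largest open inside A is {d} (from ∅, {d})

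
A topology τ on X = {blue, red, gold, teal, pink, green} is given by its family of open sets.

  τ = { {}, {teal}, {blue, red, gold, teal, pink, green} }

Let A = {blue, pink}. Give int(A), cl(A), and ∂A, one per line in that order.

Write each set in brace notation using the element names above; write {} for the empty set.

int(A) = {}
cl(A)  = {blue, red, gold, pink, green}
∂A     = {blue, red, gold, pink, green}

opens ⊆ A: {}; union → int = {}
complement {red, gold, teal, green}; its interior {teal}; cl(A) = X∖{teal} = {blue, red, gold, pink, green}
boundary = {blue, red, gold, pink, green} ∖ {} = {blue, red, gold, pink, green}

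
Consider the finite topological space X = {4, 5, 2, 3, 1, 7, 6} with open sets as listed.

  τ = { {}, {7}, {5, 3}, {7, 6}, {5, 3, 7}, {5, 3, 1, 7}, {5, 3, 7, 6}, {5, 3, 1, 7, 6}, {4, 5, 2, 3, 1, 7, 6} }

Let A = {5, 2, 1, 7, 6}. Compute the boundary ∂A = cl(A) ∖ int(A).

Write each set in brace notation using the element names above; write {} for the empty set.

{4, 5, 2, 3, 1}

open subsets of A: {}, {7}, {7, 6}; so int(A) = {7, 6}
closure: X∖int(X∖A) = X∖{} = {4, 5, 2, 3, 1, 7, 6}
∂A = {4, 5, 2, 3, 1, 7, 6} minus {7, 6} = {4, 5, 2, 3, 1}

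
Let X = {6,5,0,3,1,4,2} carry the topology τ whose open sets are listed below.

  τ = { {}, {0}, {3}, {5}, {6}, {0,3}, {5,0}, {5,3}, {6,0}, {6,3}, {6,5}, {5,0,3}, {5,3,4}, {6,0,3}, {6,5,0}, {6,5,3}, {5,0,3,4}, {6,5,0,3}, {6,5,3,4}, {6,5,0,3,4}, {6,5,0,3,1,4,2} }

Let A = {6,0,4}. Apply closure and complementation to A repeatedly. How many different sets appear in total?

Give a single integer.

8

cl via duality: int({5,3,1,2}) = {5,3}, so X∖{5,3} = {6,0,1,4,2}
Write k for closure, c for complement:
  1. A     = {6,0,4}
  2. kA    = {6,0,1,4,2}
  3. cA    = {5,3,1,2}
  4. ckA   = {5,3}
  5. kcA   = {5,3,1,4,2}
  6. ckcA  = {6,0}
  7. kckcA = {6,0,1,2}
  8. ckckcA = {5,3,4}
applying k or c yields no new set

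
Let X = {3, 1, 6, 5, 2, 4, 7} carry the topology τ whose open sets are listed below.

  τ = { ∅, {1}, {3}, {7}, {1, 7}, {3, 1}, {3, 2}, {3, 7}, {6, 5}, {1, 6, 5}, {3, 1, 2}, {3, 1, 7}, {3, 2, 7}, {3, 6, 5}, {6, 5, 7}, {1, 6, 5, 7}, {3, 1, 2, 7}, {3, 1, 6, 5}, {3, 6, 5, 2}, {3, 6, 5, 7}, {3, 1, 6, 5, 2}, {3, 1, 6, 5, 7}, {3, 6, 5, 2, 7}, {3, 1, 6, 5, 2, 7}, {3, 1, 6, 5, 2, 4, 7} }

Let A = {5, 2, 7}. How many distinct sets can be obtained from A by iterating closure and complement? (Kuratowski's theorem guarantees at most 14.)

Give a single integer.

closure: X∖int(X∖A) = X∖{3, 1} = {6, 5, 2, 4, 7}
Let k=closure and c=complement:
  1. A     = {5, 2, 7}
  2. kA    = {6, 5, 2, 4, 7}
  3. cA    = {3, 1, 6, 4}
  4. ckA   = {3, 1}
  5. kcA   = {3, 1, 6, 5, 2, 4}
  6. kckA  = {3, 1, 2, 4}
  7. ckcA  = {7}
  8. ckckA = {6, 5, 7}
  9. kckcA = {4, 7}
  10. kckckA = {6, 5, 4, 7}
  11. ckckcA = {3, 1, 6, 5, 2}
  12. ckckckA = {3, 1, 2}
— saturated at 12

12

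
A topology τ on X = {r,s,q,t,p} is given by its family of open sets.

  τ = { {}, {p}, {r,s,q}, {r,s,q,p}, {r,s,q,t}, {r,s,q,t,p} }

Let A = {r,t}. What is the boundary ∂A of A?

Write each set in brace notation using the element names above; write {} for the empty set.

U open, U⊆A: {}. int(A) = ⋃ = {}
X∖A={s,q,p}, int(X∖A)={p}, hence cl(A)={r,s,q,t}
∂A: remove int from cl → {r,s,q,t}

{r,s,q,t}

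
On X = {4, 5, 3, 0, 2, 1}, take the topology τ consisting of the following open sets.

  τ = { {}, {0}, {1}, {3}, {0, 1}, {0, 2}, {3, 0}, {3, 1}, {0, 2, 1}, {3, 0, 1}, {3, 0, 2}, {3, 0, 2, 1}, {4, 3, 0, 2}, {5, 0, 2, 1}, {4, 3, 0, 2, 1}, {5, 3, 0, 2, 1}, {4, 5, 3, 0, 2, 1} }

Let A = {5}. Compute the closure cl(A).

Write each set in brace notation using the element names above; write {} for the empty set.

{5}

X∖A={4, 3, 0, 2, 1}, int(X∖A)={4, 3, 0, 2, 1}, hence cl(A)={5}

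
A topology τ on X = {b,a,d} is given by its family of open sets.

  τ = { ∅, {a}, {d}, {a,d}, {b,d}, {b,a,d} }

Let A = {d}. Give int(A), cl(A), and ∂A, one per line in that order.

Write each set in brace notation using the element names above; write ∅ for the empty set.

int(A) = {d}
cl(A)  = {b,d}
∂A     = {b}

open subsets of A: ∅, {d}; so int(A) = {d}
closure: X∖int(X∖A) = X∖{a} = {b,d}
∂A = {b,d} minus {d} = {b}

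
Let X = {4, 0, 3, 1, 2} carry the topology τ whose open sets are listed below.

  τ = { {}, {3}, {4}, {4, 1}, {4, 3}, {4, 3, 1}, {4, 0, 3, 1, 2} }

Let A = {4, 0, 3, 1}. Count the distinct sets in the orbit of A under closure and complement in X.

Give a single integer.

6

closure: X∖int(X∖A) = X∖{} = {4, 0, 3, 1, 2}
Let k=closure and c=complement:
  1. A     = {4, 0, 3, 1}
  2. kA    = {4, 0, 3, 1, 2}
  3. cA    = {2}
  4. ckA   = {}
  5. kcA   = {0, 2}
  6. ckcA  = {4, 3, 1}
— saturated at 6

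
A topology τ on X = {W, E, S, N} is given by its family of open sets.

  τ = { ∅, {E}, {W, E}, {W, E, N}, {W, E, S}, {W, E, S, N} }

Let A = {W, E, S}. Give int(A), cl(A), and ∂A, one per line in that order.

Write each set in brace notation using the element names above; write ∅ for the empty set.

interior: largest open inside A is {W, E, S} (from ∅, {E}, {W, E}, {W, E, S})
cl via duality: int({N}) = ∅, so X∖∅ = {W, E, S, N}
cl∖int = {N}

int(A) = {W, E, S}
cl(A)  = {W, E, S, N}
∂A     = {N}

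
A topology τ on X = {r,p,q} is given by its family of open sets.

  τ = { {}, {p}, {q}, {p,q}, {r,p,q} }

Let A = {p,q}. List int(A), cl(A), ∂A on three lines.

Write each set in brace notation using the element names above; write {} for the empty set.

int(A) = {p,q}
cl(A)  = {r,p,q}
∂A     = {r}

open subsets of A: {}, {q}, {p}, {p,q}; so int(A) = {p,q}
closure: X∖int(X∖A) = X∖{} = {r,p,q}
∂A = {r,p,q} minus {p,q} = {r}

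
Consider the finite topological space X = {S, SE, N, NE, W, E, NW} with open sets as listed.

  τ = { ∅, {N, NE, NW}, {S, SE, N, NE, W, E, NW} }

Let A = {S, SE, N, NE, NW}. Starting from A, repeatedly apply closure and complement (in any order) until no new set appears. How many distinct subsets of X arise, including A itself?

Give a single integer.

complement {W, E}; its interior ∅; cl(A) = X∖∅ = {S, SE, N, NE, W, E, NW}
With k = closure, c = complement:
  1. A     = {S, SE, N, NE, NW}
  2. kA    = {S, SE, N, NE, W, E, NW}
  3. cA    = {W, E}
  4. ckA   = ∅
  5. kcA   = {S, SE, W, E}
  6. ckcA  = {N, NE, NW}
k, c of each give nothing new

6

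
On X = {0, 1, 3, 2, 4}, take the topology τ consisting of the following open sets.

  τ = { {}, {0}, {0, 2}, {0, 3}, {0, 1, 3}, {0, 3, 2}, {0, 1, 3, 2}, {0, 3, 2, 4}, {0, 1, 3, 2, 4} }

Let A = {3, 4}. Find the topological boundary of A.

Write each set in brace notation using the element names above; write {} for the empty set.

{1, 3, 4}

open subsets of A: {}; so int(A) = {}
closure: X∖int(X∖A) = X∖{0, 2} = {1, 3, 4}
∂A = {1, 3, 4} minus {} = {1, 3, 4}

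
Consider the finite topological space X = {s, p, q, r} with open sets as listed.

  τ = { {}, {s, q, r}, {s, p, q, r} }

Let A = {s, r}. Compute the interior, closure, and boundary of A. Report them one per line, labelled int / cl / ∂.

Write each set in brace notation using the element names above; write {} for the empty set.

int(A) = {}
cl(A)  = {s, p, q, r}
∂A     = {s, p, q, r}

interior: largest open inside A is {} (from {})
cl via duality: int({p, q}) = {}, so X∖{} = {s, p, q, r}
cl∖int = {s, p, q, r}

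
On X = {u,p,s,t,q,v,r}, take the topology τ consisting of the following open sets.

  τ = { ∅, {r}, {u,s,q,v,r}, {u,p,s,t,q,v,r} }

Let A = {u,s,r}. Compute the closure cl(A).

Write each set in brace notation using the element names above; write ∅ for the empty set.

{u,p,s,t,q,v,r}

X∖A={p,t,q,v}, int(X∖A)=∅, hence cl(A)={u,p,s,t,q,v,r}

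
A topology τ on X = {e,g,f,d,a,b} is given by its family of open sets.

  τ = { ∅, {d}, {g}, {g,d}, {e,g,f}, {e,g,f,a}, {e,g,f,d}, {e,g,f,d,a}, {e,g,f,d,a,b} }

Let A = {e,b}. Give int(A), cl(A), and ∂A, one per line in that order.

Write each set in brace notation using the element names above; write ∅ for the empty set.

open subsets of A: ∅; so int(A) = ∅
closure: X∖int(X∖A) = X∖{g,d} = {e,f,a,b}
∂A = {e,f,a,b} minus ∅ = {e,f,a,b}

int(A) = ∅
cl(A)  = {e,f,a,b}
∂A     = {e,f,a,b}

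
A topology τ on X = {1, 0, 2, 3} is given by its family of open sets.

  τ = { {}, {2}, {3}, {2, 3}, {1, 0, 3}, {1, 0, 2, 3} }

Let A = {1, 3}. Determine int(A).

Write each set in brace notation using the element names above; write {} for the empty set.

{3}

interior: largest open inside A is {3} (from {}, {3})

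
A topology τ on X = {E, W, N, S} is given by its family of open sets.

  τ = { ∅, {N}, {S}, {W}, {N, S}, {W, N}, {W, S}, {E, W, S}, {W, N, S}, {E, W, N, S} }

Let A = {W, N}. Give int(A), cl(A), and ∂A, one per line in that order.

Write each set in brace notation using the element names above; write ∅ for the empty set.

U open, U⊆A: ∅, {N}, {W}, {W, N}. int(A) = ⋃ = {W, N}
X∖A={E, S}, int(X∖A)={S}, hence cl(A)={E, W, N}
∂A: remove int from cl → {E}

int(A) = {W, N}
cl(A)  = {E, W, N}
∂A     = {E}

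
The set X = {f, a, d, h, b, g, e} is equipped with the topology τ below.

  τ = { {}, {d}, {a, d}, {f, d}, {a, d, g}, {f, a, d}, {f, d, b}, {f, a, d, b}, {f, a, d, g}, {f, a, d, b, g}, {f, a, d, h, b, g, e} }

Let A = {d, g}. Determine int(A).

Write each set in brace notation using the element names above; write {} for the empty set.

opens ⊆ A: {}, {d}; union → int = {d}

{d}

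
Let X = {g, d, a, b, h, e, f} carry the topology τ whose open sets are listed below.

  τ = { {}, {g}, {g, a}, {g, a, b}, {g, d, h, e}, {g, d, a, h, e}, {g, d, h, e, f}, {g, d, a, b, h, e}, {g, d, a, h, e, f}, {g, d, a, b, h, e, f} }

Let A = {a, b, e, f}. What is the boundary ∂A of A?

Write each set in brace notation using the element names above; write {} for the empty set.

{d, a, b, h, e, f}

U open, U⊆A: {}. int(A) = ⋃ = {}
X∖A={g, d, h}, int(X∖A)={g}, hence cl(A)={d, a, b, h, e, f}
∂A: remove int from cl → {d, a, b, h, e, f}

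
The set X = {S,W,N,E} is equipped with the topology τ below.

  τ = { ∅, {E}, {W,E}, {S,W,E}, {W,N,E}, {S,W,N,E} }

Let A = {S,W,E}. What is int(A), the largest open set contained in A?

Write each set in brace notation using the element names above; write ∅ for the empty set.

{S,W,E}

U open, U⊆A: ∅, {E}, {W,E}, {S,W,E}. int(A) = ⋃ = {S,W,E}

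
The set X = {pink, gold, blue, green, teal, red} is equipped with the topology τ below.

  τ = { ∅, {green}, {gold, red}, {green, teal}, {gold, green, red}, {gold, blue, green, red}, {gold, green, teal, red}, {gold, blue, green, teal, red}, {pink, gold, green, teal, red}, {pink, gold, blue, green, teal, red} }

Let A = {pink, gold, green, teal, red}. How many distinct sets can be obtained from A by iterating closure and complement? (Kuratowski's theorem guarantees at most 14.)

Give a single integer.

closure: X∖int(X∖A) = X∖∅ = {pink, gold, blue, green, teal, red}
Let k=closure and c=complement:
  1. A     = {pink, gold, green, teal, red}
  2. kA    = {pink, gold, blue, green, teal, red}
  3. cA    = {blue}
  4. ckA   = ∅
— saturated at 4

4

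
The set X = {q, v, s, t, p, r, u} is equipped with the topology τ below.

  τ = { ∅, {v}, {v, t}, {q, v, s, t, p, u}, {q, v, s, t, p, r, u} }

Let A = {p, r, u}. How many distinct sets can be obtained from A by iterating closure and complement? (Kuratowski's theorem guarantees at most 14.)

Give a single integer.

X∖A={q, v, s, t}, int(X∖A)={v, t}, hence cl(A)={q, s, p, r, u}
Orbit (k=closure, c=complement):
  1. A     = {p, r, u}
  2. kA    = {q, s, p, r, u}
  3. cA    = {q, v, s, t}
  4. ckA   = {v, t}
  5. kcA   = {q, v, s, t, p, r, u}
  6. ckcA  = ∅
(closed under both — stop)

6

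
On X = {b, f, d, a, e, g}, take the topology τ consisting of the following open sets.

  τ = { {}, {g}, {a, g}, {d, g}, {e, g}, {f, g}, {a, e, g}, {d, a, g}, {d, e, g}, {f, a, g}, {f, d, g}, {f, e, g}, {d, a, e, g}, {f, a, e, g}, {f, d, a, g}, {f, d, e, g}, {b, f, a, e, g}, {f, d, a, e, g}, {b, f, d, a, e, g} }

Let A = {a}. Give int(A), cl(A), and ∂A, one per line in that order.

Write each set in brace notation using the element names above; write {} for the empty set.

int(A) = {}
cl(A)  = {b, a}
∂A     = {b, a}

U open, U⊆A: {}. int(A) = ⋃ = {}
X∖A={b, f, d, e, g}, int(X∖A)={f, d, e, g}, hence cl(A)={b, a}
∂A: remove int from cl → {b, a}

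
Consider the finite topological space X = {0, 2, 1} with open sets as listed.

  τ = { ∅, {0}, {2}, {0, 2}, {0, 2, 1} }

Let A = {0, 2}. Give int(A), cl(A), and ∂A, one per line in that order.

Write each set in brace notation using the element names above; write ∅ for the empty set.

open subsets of A: ∅, {2}, {0}, {0, 2}; so int(A) = {0, 2}
closure: X∖int(X∖A) = X∖∅ = {0, 2, 1}
∂A = {0, 2, 1} minus {0, 2} = {1}

int(A) = {0, 2}
cl(A)  = {0, 2, 1}
∂A     = {1}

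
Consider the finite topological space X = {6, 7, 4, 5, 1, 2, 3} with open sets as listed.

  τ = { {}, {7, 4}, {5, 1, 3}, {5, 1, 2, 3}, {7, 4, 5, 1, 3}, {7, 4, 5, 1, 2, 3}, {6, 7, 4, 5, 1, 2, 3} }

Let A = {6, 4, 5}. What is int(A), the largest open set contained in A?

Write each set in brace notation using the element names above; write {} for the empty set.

interior: largest open inside A is {} (from {})

{}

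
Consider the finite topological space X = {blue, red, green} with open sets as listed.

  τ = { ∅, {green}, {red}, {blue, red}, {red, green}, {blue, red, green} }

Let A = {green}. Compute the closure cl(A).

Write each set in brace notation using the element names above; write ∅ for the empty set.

X∖A={blue, red}, int(X∖A)={blue, red}, hence cl(A)={green}

{green}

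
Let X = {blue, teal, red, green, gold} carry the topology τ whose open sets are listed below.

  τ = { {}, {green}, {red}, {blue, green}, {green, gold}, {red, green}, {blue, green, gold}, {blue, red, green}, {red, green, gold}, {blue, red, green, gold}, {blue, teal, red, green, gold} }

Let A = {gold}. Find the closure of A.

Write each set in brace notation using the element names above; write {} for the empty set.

{teal, gold}

cl via duality: int({blue, teal, red, green}) = {blue, red, green}, so X∖{blue, red, green} = {teal, gold}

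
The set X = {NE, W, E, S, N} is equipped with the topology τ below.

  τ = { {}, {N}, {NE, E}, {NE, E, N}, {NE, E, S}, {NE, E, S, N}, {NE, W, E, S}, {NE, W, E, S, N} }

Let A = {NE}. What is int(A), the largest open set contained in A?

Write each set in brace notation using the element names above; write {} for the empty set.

{}

opens ⊆ A: {}; union → int = {}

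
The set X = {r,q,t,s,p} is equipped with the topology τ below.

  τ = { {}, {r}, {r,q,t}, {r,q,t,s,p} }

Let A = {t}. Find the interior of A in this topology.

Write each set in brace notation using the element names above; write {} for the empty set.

opens ⊆ A: {}; union → int = {}

{}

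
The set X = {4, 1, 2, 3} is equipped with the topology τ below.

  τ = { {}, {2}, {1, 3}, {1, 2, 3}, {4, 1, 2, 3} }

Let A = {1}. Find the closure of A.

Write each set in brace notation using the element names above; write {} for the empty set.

complement {4, 2, 3}; its interior {2}; cl(A) = X∖{2} = {4, 1, 3}

{4, 1, 3}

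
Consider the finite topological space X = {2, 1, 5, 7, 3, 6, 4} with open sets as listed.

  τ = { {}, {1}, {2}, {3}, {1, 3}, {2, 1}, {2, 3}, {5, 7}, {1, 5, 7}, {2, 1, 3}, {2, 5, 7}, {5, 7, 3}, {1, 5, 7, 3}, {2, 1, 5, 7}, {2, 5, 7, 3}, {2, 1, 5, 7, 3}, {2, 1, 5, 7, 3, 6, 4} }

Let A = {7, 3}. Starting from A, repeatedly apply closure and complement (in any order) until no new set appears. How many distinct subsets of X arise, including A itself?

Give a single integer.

10

closure: X∖int(X∖A) = X∖{2, 1} = {5, 7, 3, 6, 4}
Let k=closure and c=complement:
  1. A     = {7, 3}
  2. kA    = {5, 7, 3, 6, 4}
  3. cA    = {2, 1, 5, 6, 4}
  4. ckA   = {2, 1}
  5. kcA   = {2, 1, 5, 7, 6, 4}
  6. kckA  = {2, 1, 6, 4}
  7. ckcA  = {3}
  8. ckckA = {5, 7, 3}
  9. kckcA = {3, 6, 4}
  10. ckckcA = {2, 1, 5, 7}
— saturated at 10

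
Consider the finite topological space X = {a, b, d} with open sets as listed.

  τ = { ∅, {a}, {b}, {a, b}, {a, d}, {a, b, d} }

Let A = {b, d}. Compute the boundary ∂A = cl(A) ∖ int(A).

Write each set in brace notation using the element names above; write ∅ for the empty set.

U open, U⊆A: ∅, {b}. int(A) = ⋃ = {b}
X∖A={a}, int(X∖A)={a}, hence cl(A)={b, d}
∂A: remove int from cl → {d}

{d}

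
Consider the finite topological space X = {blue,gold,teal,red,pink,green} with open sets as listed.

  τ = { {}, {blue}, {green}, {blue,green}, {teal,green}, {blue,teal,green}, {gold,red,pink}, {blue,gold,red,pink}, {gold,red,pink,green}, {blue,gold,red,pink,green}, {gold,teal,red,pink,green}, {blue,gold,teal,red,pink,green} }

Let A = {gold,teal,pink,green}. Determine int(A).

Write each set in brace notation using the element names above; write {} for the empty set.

open subsets of A: {}, {green}, {teal,green}; so int(A) = {teal,green}

{teal,green}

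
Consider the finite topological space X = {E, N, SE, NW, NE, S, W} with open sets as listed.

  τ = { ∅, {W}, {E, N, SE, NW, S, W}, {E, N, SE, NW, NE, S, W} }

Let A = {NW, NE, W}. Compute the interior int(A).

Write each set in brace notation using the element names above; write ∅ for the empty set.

{W}

U open, U⊆A: ∅, {W}. int(A) = ⋃ = {W}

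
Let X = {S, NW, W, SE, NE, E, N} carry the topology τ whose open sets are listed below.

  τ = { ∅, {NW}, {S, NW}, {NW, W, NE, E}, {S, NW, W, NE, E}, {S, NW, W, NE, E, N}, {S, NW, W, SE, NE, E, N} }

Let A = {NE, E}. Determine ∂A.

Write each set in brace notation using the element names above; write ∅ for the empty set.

{W, SE, NE, E, N}

opens ⊆ A: ∅; union → int = ∅
complement {S, NW, W, SE, N}; its interior {S, NW}; cl(A) = X∖{S, NW} = {W, SE, NE, E, N}
boundary = {W, SE, NE, E, N} ∖ ∅ = {W, SE, NE, E, N}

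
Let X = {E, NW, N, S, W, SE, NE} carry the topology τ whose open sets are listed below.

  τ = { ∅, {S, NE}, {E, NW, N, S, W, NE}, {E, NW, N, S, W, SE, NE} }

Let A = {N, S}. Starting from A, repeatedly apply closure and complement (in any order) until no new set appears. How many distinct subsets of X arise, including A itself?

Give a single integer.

4

closure: X∖int(X∖A) = X∖∅ = {E, NW, N, S, W, SE, NE}
Let k=closure and c=complement:
  1. A     = {N, S}
  2. kA    = {E, NW, N, S, W, SE, NE}
  3. cA    = {E, NW, W, SE, NE}
  4. ckA   = ∅
— saturated at 4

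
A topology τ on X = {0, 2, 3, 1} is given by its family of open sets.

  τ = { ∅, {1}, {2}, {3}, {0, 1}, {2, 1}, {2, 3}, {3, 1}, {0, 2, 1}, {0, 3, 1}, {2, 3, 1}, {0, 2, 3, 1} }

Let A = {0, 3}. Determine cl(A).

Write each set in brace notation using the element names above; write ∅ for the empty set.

{0, 3}

complement {2, 1}; its interior {2, 1}; cl(A) = X∖{2, 1} = {0, 3}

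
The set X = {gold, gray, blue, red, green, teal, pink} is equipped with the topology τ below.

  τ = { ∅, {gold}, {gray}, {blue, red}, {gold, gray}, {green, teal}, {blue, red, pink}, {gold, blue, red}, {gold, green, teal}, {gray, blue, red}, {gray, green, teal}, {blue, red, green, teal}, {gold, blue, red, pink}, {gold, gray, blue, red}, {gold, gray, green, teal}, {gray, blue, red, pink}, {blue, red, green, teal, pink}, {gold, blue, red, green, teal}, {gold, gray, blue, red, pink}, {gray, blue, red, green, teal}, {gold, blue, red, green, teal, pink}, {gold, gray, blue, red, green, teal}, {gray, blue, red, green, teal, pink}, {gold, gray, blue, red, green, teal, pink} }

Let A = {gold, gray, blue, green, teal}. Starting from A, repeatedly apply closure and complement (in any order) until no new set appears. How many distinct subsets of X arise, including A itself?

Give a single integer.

cl via duality: int({red, pink}) = ∅, so X∖∅ = {gold, gray, blue, red, green, teal, pink}
Write k for closure, c for complement:
  1. A     = {gold, gray, blue, green, teal}
  2. kA    = {gold, gray, blue, red, green, teal, pink}
  3. cA    = {red, pink}
  4. ckA   = ∅
  5. kcA   = {blue, red, pink}
  6. ckcA  = {gold, gray, green, teal}
applying k or c yields no new set

6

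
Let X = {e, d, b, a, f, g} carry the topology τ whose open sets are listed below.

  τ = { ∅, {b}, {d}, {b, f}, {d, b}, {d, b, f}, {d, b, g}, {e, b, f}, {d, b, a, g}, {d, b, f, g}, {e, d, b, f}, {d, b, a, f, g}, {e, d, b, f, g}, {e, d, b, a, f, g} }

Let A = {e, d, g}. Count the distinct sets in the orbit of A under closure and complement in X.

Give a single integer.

8

cl via duality: int({b, a, f}) = {b, f}, so X∖{b, f} = {e, d, a, g}
Write k for closure, c for complement:
  1. A     = {e, d, g}
  2. kA    = {e, d, a, g}
  3. cA    = {b, a, f}
  4. ckA   = {b, f}
  5. kcA   = {e, b, a, f, g}
  6. ckcA  = {d}
  7. kckcA = {d, a, g}
  8. ckckcA = {e, b, f}
applying k or c yields no new set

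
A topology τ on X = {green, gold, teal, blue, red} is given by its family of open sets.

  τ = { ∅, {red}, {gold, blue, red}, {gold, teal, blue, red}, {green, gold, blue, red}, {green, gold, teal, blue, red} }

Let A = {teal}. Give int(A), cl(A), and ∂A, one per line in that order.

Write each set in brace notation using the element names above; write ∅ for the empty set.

int(A) = ∅
cl(A)  = {teal}
∂A     = {teal}

open subsets of A: ∅; so int(A) = ∅
closure: X∖int(X∖A) = X∖{green, gold, blue, red} = {teal}
∂A = {teal} minus ∅ = {teal}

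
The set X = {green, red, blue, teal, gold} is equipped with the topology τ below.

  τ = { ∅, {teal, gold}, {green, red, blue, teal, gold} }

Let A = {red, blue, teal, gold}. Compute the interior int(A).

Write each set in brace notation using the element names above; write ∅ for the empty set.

{teal, gold}

U open, U⊆A: ∅, {teal, gold}. int(A) = ⋃ = {teal, gold}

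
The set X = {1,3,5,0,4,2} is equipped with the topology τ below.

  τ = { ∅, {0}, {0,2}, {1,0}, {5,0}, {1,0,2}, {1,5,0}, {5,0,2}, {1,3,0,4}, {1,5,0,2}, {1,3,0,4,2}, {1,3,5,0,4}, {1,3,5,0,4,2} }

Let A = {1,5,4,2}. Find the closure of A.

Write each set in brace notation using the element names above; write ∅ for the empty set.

{1,3,5,4,2}

cl via duality: int({3,0}) = {0}, so X∖{0} = {1,3,5,4,2}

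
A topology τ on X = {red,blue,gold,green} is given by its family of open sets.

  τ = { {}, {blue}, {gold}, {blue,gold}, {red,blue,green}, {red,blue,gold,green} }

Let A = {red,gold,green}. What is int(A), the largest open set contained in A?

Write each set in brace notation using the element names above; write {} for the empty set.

{gold}

interior: largest open inside A is {gold} (from {}, {gold})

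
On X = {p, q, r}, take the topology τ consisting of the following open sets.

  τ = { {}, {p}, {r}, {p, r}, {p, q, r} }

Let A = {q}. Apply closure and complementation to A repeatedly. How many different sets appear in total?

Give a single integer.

complement {p, r}; its interior {p, r}; cl(A) = X∖{p, r} = {q}
With k = closure, c = complement:
  1. A     = {q}
  2. cA    = {p, r}
  3. kcA   = {p, q, r}
  4. ckcA  = {}
k, c of each give nothing new

4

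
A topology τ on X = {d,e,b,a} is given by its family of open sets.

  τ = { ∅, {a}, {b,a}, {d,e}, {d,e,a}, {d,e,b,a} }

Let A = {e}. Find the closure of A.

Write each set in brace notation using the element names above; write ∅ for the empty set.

{d,e}

X∖A={d,b,a}, int(X∖A)={b,a}, hence cl(A)={d,e}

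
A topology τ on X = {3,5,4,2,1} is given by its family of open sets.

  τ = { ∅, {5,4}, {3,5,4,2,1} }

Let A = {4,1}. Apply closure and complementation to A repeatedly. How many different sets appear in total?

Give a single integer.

4

X∖A={3,5,2}, int(X∖A)=∅, hence cl(A)={3,5,4,2,1}
Orbit (k=closure, c=complement):
  1. A     = {4,1}
  2. kA    = {3,5,4,2,1}
  3. cA    = {3,5,2}
  4. ckA   = ∅
(closed under both — stop)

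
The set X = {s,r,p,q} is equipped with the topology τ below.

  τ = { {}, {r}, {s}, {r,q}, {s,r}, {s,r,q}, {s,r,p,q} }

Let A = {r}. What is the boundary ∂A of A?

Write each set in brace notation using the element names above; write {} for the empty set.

{p,q}

interior: largest open inside A is {r} (from {}, {r})
cl via duality: int({s,p,q}) = {s}, so X∖{s} = {r,p,q}
cl∖int = {p,q}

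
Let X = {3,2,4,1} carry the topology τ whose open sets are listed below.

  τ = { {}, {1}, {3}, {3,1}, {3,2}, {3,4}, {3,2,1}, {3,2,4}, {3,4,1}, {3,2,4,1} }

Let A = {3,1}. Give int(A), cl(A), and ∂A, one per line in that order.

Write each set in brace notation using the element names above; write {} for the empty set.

open subsets of A: {}, {3}, {1}, {3,1}; so int(A) = {3,1}
closure: X∖int(X∖A) = X∖{} = {3,2,4,1}
∂A = {3,2,4,1} minus {3,1} = {2,4}

int(A) = {3,1}
cl(A)  = {3,2,4,1}
∂A     = {2,4}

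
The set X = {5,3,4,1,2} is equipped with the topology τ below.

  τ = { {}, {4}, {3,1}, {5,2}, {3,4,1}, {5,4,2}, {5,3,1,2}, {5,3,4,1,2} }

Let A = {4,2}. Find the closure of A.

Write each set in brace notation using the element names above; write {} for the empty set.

{5,4,2}

closure: X∖int(X∖A) = X∖{3,1} = {5,4,2}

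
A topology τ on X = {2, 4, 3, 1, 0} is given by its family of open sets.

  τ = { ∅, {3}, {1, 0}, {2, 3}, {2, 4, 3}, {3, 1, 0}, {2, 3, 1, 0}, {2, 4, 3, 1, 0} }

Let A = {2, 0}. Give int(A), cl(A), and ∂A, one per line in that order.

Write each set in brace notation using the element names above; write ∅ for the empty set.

int(A) = ∅
cl(A)  = {2, 4, 1, 0}
∂A     = {2, 4, 1, 0}

U open, U⊆A: ∅. int(A) = ⋃ = ∅
X∖A={4, 3, 1}, int(X∖A)={3}, hence cl(A)={2, 4, 1, 0}
∂A: remove int from cl → {2, 4, 1, 0}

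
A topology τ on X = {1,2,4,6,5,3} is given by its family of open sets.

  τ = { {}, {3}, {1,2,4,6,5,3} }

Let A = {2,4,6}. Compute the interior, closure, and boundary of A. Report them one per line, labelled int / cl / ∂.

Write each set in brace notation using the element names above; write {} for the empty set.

int(A) = {}
cl(A)  = {1,2,4,6,5}
∂A     = {1,2,4,6,5}

open subsets of A: {}; so int(A) = {}
closure: X∖int(X∖A) = X∖{3} = {1,2,4,6,5}
∂A = {1,2,4,6,5} minus {} = {1,2,4,6,5}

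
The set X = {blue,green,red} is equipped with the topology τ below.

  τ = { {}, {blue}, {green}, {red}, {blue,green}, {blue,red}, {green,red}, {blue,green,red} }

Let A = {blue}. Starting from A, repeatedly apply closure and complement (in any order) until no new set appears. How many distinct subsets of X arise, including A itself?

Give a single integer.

X∖A={green,red}, int(X∖A)={green,red}, hence cl(A)={blue}
Orbit (k=closure, c=complement):
  1. A     = {blue}
  2. cA    = {green,red}
(closed under both — stop)

2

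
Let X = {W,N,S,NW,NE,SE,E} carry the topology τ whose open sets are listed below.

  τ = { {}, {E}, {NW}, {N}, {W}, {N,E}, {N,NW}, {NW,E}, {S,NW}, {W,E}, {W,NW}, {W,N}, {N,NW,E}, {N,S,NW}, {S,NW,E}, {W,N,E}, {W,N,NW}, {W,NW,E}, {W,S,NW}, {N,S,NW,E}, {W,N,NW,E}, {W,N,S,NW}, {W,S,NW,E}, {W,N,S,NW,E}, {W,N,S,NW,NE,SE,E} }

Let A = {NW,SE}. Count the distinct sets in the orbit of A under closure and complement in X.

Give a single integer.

cl via duality: int({W,N,S,NE,E}) = {W,N,E}, so X∖{W,N,E} = {S,NW,NE,SE}
Write k for closure, c for complement:
  1. A     = {NW,SE}
  2. kA    = {S,NW,NE,SE}
  3. cA    = {W,N,S,NE,E}
  4. ckA   = {W,N,E}
  5. kcA   = {W,N,S,NE,SE,E}
  6. kckA  = {W,N,NE,SE,E}
  7. ckcA  = {NW}
  8. ckckA = {S,NW}
applying k or c yields no new set

8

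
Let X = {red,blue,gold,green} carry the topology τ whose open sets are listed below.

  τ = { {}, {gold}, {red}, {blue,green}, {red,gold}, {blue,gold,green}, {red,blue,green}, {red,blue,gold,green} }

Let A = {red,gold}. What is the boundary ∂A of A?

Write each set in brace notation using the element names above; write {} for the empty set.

{}

U open, U⊆A: {}, {red}, {gold}, {red,gold}. int(A) = ⋃ = {red,gold}
X∖A={blue,green}, int(X∖A)={blue,green}, hence cl(A)={red,gold}
∂A: remove int from cl → {}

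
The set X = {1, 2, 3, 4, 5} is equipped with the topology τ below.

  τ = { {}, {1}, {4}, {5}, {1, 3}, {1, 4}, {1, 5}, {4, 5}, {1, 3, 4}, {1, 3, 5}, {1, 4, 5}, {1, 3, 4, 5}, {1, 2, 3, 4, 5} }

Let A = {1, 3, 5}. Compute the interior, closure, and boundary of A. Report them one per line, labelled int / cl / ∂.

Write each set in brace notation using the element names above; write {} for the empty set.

open subsets of A: {}, {5}, {1}, {1, 5}, {1, 3}, {1, 3, 5}; so int(A) = {1, 3, 5}
closure: X∖int(X∖A) = X∖{4} = {1, 2, 3, 5}
∂A = {1, 2, 3, 5} minus {1, 3, 5} = {2}

int(A) = {1, 3, 5}
cl(A)  = {1, 2, 3, 5}
∂A     = {2}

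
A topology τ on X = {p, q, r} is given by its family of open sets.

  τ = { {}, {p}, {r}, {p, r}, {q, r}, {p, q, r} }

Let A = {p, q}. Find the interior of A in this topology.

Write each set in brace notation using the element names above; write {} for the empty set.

{p}

interior: largest open inside A is {p} (from {}, {p})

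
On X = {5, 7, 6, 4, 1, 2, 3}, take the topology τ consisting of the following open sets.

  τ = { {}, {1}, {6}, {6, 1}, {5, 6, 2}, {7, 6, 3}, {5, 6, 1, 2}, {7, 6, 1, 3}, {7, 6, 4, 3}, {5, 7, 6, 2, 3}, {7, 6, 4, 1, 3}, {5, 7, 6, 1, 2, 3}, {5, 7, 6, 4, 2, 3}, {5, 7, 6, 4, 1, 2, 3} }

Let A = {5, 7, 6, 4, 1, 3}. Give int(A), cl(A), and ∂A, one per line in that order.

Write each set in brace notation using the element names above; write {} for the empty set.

int(A) = {7, 6, 4, 1, 3}
cl(A)  = {5, 7, 6, 4, 1, 2, 3}
∂A     = {5, 2}

opens ⊆ A: {}, {6}, {1}, {6, 1}, {7, 6, 3}, {7, 6, 1, 3}, {7, 6, 4, 3}, {7, 6, 4, 1, 3}; union → int = {7, 6, 4, 1, 3}
complement {2}; its interior {}; cl(A) = X∖{} = {5, 7, 6, 4, 1, 2, 3}
boundary = {5, 7, 6, 4, 1, 2, 3} ∖ {7, 6, 4, 1, 3} = {5, 2}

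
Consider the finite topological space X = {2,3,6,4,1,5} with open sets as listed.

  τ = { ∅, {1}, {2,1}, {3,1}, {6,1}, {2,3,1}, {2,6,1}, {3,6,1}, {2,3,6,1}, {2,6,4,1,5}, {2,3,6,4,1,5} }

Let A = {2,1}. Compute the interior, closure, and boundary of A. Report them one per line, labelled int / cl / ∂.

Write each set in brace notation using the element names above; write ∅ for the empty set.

int(A) = {2,1}
cl(A)  = {2,3,6,4,1,5}
∂A     = {3,6,4,5}

open subsets of A: ∅, {1}, {2,1}; so int(A) = {2,1}
closure: X∖int(X∖A) = X∖∅ = {2,3,6,4,1,5}
∂A = {2,3,6,4,1,5} minus {2,1} = {3,6,4,5}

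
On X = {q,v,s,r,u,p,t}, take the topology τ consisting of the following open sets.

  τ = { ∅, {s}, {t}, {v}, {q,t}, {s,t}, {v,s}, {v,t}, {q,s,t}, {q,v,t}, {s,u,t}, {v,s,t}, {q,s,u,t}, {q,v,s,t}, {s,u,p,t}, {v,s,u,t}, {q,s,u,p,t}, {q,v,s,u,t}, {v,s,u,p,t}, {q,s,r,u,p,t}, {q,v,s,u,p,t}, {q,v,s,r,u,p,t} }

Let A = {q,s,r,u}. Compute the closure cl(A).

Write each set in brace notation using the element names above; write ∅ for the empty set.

{q,s,r,u,p}

complement {v,p,t}; its interior {v,t}; cl(A) = X∖{v,t} = {q,s,r,u,p}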